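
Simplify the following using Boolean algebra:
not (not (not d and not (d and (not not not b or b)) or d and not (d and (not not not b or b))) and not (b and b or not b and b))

not d or b

not (not (not d and not (d and (not not not b or b)) or d and not (d and (not not not b or b))) and not (b and b or not b and b))
= not (not not (d and (not not not b or b)) and not (b and b or not b and b))   — distribution
= not (not not (d and (not b or b)) and not (b and b or not b and b))   — double negation
= not (not not (d and (not b or b)) and not b)   — distribution
= not (d and (not b or b)) or b   — De Morgan
= not d or b   — complement / identity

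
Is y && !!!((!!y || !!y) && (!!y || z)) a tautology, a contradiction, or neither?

y && !!!((!!y || !!y) && (!!y || z))
= y && !!!(!!y && z || !!y)   [distribution]
= y && !!!!!y   [absorption]
= y && !!!y   [double negation]
= y && !y   [double negation]
= false   [complement]

contradiction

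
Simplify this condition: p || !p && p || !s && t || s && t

p || t

p || !p && p || !s && t || s && t
= p || !s && t || s && t   [complement / identity]
= p || t   [distribution]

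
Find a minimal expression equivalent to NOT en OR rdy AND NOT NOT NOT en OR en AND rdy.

NOT en OR rdy

NOT en OR rdy AND NOT NOT NOT en OR en AND rdy
= NOT en OR rdy AND NOT en OR en AND rdy   [double negation]
= NOT en OR rdy   [distribution]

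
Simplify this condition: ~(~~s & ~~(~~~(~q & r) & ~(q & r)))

~s | r

~(~~s & ~~(~~~(~q & r) & ~(q & r)))
= ~(~~s & ~(~~(~q & r) | q & r))
= ~(~~s & ~(~q & r | q & r))
= ~s | ~q & r | q & r
= ~s | r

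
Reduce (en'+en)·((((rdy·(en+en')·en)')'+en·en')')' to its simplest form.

(en'+en)·((((rdy·(en+en')·en)')'+en·en')')'
= (en'+en)·((((rdy·(en+en')·en)')')')'   — complement / identity
= ((((rdy·(en+en')·en)')')')'   — complement / identity
= ((rdy·(en+en')·en)')'   — double negation
= ((rdy·en)')'   — complement / identity
= rdy·en   — double negation

rdy·en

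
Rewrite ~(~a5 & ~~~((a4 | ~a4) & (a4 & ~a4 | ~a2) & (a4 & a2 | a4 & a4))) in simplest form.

a5 | ~a2 & a4

~(~a5 & ~~~((a4 | ~a4) & (a4 & ~a4 | ~a2) & (a4 & a2 | a4 & a4)))
= ~(~a5 & ~~~((a4 | ~a4) & ~a2 & (a4 & a2 | a4 & a4)))   [complement / identity]
= ~(~a5 & ~~~((a4 | ~a4) & ~a2 & (a4 & a2 | a4)))   [idempotence]
= ~(~a5 & ~((a4 | ~a4) & ~a2 & (a4 & a2 | a4)))   [double negation]
= ~(~a5 & ~(~a2 & (a4 & a2 | a4)))   [complement / identity]
= a5 | ~a2 & (a4 & a2 | a4)   [De Morgan]
= a5 | ~a2 & a4   [absorption]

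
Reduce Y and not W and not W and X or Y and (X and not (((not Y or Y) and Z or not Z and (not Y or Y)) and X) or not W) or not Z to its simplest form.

Y and not W or not Z

Y and not W and not W and X or Y and (X and not (((not Y or Y) and Z or not Z and (not Y or Y)) and X) or not W) or not Z
= Y and not W and not W and X or Y and (X and not ((not Y or Y) and X) or not W) or not Z   (distribution)
= Y and not W and not W and X or Y and (X and not X or not W) or not Z   (complement / identity)
= Y and not W and not W and X or Y and not W or not Z   (complement / identity)
= Y and not W and X or Y and not W or not Z   (idempotence)
= Y and not W or not Z   (absorption)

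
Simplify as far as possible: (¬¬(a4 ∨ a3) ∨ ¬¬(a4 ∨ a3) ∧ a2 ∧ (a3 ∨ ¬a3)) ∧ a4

(¬¬(a4 ∨ a3) ∨ ¬¬(a4 ∨ a3) ∧ a2 ∧ (a3 ∨ ¬a3)) ∧ a4
= (a4 ∨ a3 ∨ ¬¬(a4 ∨ a3) ∧ a2 ∧ (a3 ∨ ¬a3)) ∧ a4   — double negation
= (a4 ∨ a3 ∨ ¬¬(a4 ∨ a3) ∧ a2) ∧ a4   — complement / identity
= (a4 ∨ a3 ∨ (a4 ∨ a3) ∧ a2) ∧ a4   — double negation
= (a4 ∨ a3) ∧ a4   — absorption
= a4   — absorption

a4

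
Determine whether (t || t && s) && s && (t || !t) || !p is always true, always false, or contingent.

(t || t && s) && s && (t || !t) || !p
= t && s && (t || !t) || !p   [absorption]
= t && s || !p   [complement / identity]
This depends on p, s, t, so it is not a constant.

contingent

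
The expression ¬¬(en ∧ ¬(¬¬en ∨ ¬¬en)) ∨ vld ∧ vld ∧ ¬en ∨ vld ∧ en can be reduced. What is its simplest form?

¬¬(en ∧ ¬(¬¬en ∨ ¬¬en)) ∨ vld ∧ vld ∧ ¬en ∨ vld ∧ en
= ¬¬(en ∧ ¬¬¬en) ∨ vld ∧ vld ∧ ¬en ∨ vld ∧ en
= ¬¬(en ∧ ¬¬¬en) ∨ vld ∧ ¬en ∨ vld ∧ en
= ¬¬(en ∧ ¬¬¬en) ∨ vld
= ¬¬(en ∧ ¬en) ∨ vld
= en ∧ ¬en ∨ vld
= vld

vld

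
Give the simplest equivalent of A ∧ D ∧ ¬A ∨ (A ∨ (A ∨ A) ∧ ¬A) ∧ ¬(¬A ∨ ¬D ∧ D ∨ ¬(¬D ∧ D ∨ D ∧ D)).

A ∧ D ∧ ¬A ∨ (A ∨ (A ∨ A) ∧ ¬A) ∧ ¬(¬A ∨ ¬D ∧ D ∨ ¬(¬D ∧ D ∨ D ∧ D))
= A ∧ D ∧ ¬A ∨ (A ∨ A ∧ ¬A) ∧ ¬(¬A ∨ ¬D ∧ D ∨ ¬(¬D ∧ D ∨ D ∧ D))   — idempotence
= A ∧ D ∧ ¬A ∨ (A ∨ A ∧ ¬A) ∧ ¬(¬A ∨ ¬D ∧ D ∨ ¬D)   — distribution
= A ∧ D ∧ ¬A ∨ A ∧ ¬(¬A ∨ ¬D ∧ D ∨ ¬D)   — complement / identity
= A ∧ D ∧ ¬A ∨ A ∧ ¬(¬A ∨ ¬D)   — complement / identity
= A ∧ D ∧ ¬A ∨ A ∧ A ∧ D   — De Morgan
= A ∧ D   — distribution

A ∧ D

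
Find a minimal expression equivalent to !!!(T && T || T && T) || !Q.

!!!(T && T || T && T) || !Q
= !!!(T && T) || !Q   [idempotence]
= !!!T || !Q   [idempotence]
= !T || !Q   [double negation]

!T || !Q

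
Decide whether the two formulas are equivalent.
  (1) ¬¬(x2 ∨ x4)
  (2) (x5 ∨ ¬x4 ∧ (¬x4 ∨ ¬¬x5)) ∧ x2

E1: ¬¬(x2 ∨ x4)
    = x2 ∨ x4   (double negation)
E2: (x5 ∨ ¬x4 ∧ (¬x4 ∨ ¬¬x5)) ∧ x2
    = (x5 ∨ ¬x4 ∧ (¬x4 ∨ x5)) ∧ x2   (double negation)
    = (x5 ∨ ¬x4) ∧ x2   (absorption)
These differ: at x2=0, x4=1, x5=0, E1 = 1 but E2 = 0.

No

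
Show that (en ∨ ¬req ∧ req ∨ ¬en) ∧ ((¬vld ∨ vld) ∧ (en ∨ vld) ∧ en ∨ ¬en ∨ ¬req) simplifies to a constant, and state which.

True

(en ∨ ¬req ∧ req ∨ ¬en) ∧ ((¬vld ∨ vld) ∧ (en ∨ vld) ∧ en ∨ ¬en ∨ ¬req)
= (en ∨ ¬req ∧ req ∨ ¬en) ∧ ((¬vld ∨ vld) ∧ en ∨ ¬en ∨ ¬req)   [absorption]
= (en ∨ ¬req ∧ req ∨ ¬en) ∧ (en ∨ ¬en ∨ ¬req)   [complement / identity]
= (en ∨ ¬en) ∧ (en ∨ ¬en ∨ ¬req)   [complement / identity]
= en ∨ ¬en   [absorption]
= True   [complement]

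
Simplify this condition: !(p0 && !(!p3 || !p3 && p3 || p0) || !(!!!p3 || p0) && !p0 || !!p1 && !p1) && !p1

!(p0 && !(!p3 || !p3 && p3 || p0) || !(!!!p3 || p0) && !p0 || !!p1 && !p1) && !p1
= !(p0 && !(!p3 || !p3 && p3 || p0) || !(!!!p3 || p0) && !p0 || p1 && !p1) && !p1   — double negation
= !(p0 && !(!p3 || !p3 && p3 || p0) || !(!p3 || p0) && !p0 || p1 && !p1) && !p1   — double negation
= !(p0 && !(!p3 || !p3 && p3 || p0) || !(!p3 || p0) && !p0) && !p1   — complement / identity
= !(p0 && !(!p3 || p0) || !(!p3 || p0) && !p0) && !p1   — complement / identity
= !!(!p3 || p0) && !p1   — distribution
= (!p3 || p0) && !p1   — double negation

(!p3 || p0) && !p1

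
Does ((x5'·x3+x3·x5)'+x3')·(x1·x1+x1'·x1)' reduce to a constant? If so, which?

((x5'·x3+x3·x5)'+x3')·(x1·x1+x1'·x1)'
= ((x5'·x3+x3·x5)'+x3')·x1'   [distribution]
= (x3'+x3')·x1'   [distribution]
= x3'·x1'   [idempotence]
This depends on x1, x3, so it is not a constant.

no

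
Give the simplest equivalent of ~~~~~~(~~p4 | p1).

p4 | p1

~~~~~~(~~p4 | p1)
= ~~~~~~(p4 | p1)   — double negation
= ~~~~(p4 | p1)   — double negation
= ~~(p4 | p1)   — double negation
= p4 | p1   — double negation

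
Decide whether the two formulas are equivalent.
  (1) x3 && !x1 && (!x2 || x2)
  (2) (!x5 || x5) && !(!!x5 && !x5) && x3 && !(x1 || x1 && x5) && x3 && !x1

Yes

E1: x3 && !x1 && (!x2 || x2)
    = x3 && !x1   [complement / identity]
E2: (!x5 || x5) && !(!!x5 && !x5) && x3 && !(x1 || x1 && x5) && x3 && !x1
    = (!x5 || x5) && !(!!x5 && !x5) && x3 && !x1 && x3 && !x1   [absorption]
    = (!x5 || x5) && (!x5 || x5) && x3 && !x1 && x3 && !x1   [De Morgan]
    = (!x5 || x5) && x3 && !x1 && x3 && !x1   [idempotence]
    = x3 && !x1 && x3 && !x1   [complement / identity]
    = x3 && !x1   [idempotence]
Both reduce to x3 && !x1, so they are equivalent.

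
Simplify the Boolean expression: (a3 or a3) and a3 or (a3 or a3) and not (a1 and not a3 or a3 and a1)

a3

(a3 or a3) and a3 or (a3 or a3) and not (a1 and not a3 or a3 and a1)
= (a3 or a3) and (a3 or not (a1 and not a3 or a3 and a1))   (distribution)
= (a3 or a3) and (a3 or not a1)   (distribution)
= a3 or a3 and not a1   (distribution)
= a3   (absorption)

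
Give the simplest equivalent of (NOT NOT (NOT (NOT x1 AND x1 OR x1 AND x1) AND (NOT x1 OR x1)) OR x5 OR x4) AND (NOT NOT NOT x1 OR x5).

(NOT NOT (NOT (NOT x1 AND x1 OR x1 AND x1) AND (NOT x1 OR x1)) OR x5 OR x4) AND (NOT NOT NOT x1 OR x5)
= (NOT NOT (NOT (NOT x1 AND x1 OR x1 AND x1) AND (NOT x1 OR x1)) OR x5 OR x4) AND (NOT x1 OR x5)   [double negation]
= (NOT NOT (NOT x1 AND (NOT x1 OR x1)) OR x5 OR x4) AND (NOT x1 OR x5)   [distribution]
= (NOT x1 AND (NOT x1 OR x1) OR x5 OR x4) AND (NOT x1 OR x5)   [double negation]
= (NOT x1 OR x5 OR x4) AND (NOT x1 OR x5)   [complement / identity]
= NOT x1 OR x5   [absorption]

NOT x1 OR x5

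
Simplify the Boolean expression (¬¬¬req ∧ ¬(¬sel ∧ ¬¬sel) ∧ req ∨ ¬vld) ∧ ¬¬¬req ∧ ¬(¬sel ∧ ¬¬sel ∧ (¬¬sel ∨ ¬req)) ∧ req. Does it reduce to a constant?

False

(¬¬¬req ∧ ¬(¬sel ∧ ¬¬sel) ∧ req ∨ ¬vld) ∧ ¬¬¬req ∧ ¬(¬sel ∧ ¬¬sel ∧ (¬¬sel ∨ ¬req)) ∧ req
= (¬¬¬req ∧ ¬(¬sel ∧ ¬¬sel) ∧ req ∨ ¬vld) ∧ ¬¬¬req ∧ ¬(¬sel ∧ ¬¬sel) ∧ req   — absorption
= ¬¬¬req ∧ ¬(¬sel ∧ ¬¬sel) ∧ req   — absorption
= ¬¬¬req ∧ (sel ∨ ¬sel) ∧ req   — De Morgan
= ¬¬¬req ∧ req   — complement / identity
= ¬req ∧ req   — double negation
= False   — complement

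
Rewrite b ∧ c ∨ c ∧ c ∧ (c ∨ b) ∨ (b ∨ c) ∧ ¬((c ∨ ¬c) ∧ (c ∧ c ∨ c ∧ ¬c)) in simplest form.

b ∨ c

b ∧ c ∨ c ∧ c ∧ (c ∨ b) ∨ (b ∨ c) ∧ ¬((c ∨ ¬c) ∧ (c ∧ c ∨ c ∧ ¬c))
= b ∧ c ∨ c ∧ c ∨ (b ∨ c) ∧ ¬((c ∨ ¬c) ∧ (c ∧ c ∨ c ∧ ¬c))   — absorption
= c ∧ (b ∨ c) ∨ (b ∨ c) ∧ ¬((c ∨ ¬c) ∧ (c ∧ c ∨ c ∧ ¬c))   — distribution
= c ∧ (b ∨ c) ∨ (b ∨ c) ∧ ¬(c ∧ c ∨ c ∧ ¬c)   — complement / identity
= c ∧ (b ∨ c) ∨ (b ∨ c) ∧ ¬c   — distribution
= b ∨ c   — distribution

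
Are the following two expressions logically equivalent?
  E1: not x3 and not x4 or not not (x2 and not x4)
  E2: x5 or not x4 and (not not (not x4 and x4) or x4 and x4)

E1: not x3 and not x4 or not not (x2 and not x4)
    = not x3 and not x4 or x2 and not x4
    = not x4 and (not x3 or x2)
E2: x5 or not x4 and (not not (not x4 and x4) or x4 and x4)
    = x5 or not x4 and (not x4 and x4 or x4 and x4)
    = x5 or not x4 and x4
    = x5
These differ: at x2=0, x3=1, x4=0, x5=1, E1 = 0 but E2 = 1.

No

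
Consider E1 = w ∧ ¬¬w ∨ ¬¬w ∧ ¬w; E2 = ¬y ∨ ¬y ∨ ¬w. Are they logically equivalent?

No

E1: w ∧ ¬¬w ∨ ¬¬w ∧ ¬w
    = ¬¬w   (distribution)
    = w   (double negation)
E2: ¬y ∨ ¬y ∨ ¬w
    = ¬y ∨ ¬w   (idempotence)
These differ: at w=0, y=1, E1 = 0 but E2 = 1.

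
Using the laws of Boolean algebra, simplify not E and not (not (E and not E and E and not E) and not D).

not E and D

not E and not (not (E and not E and E and not E) and not D)
= not E and (E and not E and E and not E or D)   — De Morgan
= not E and (E and not E or D)   — idempotence
= not E and D   — complement / identity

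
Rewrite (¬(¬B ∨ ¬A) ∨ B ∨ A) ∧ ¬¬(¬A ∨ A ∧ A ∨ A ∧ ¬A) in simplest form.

(¬(¬B ∨ ¬A) ∨ B ∨ A) ∧ ¬¬(¬A ∨ A ∧ A ∨ A ∧ ¬A)
= (B ∧ A ∨ B ∨ A) ∧ ¬¬(¬A ∨ A ∧ A ∨ A ∧ ¬A)   (De Morgan)
= (B ∧ A ∨ B ∨ A) ∧ ¬¬(¬A ∨ A)   (distribution)
= (B ∧ A ∨ B ∨ A) ∧ (¬A ∨ A)   (double negation)
= (B ∨ A) ∧ (¬A ∨ A)   (absorption)
= B ∨ A   (complement / identity)

B ∨ A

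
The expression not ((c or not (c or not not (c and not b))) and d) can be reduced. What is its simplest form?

not d

not ((c or not (c or not not (c and not b))) and d)
= not ((c or not (c or c and not b)) and d)   (double negation)
= not ((c or not c) and d)   (absorption)
= not d   (complement / identity)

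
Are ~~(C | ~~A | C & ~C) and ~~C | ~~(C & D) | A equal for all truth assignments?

E1: ~~(C | ~~A | C & ~C)
    = ~~(C | ~~A)   — complement / identity
    = ~~(C | A)   — double negation
    = C | A   — double negation
E2: ~~C | ~~(C & D) | A
    = C | ~~(C & D) | A   — double negation
    = C | C & D | A   — double negation
    = C | A   — absorption
Both reduce to C | A, so they are equivalent.

Yes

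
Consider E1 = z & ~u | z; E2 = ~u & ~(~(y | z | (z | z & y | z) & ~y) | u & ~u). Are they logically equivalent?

E1: z & ~u | z
    = z   — absorption
E2: ~u & ~(~(y | z | (z | z & y | z) & ~y) | u & ~u)
    = ~u & ~(~(y | z | (z | z) & ~y) | u & ~u)   — absorption
    = ~u & ~(~(y | z | z & ~y) | u & ~u)   — idempotence
    = ~u & ~(~(y | z) | u & ~u)   — absorption
    = ~u & ~~(y | z)   — complement / identity
    = ~u & (y | z)   — double negation
These differ: at u=1, y=1, z=1, E1 = 1 but E2 = 0.

No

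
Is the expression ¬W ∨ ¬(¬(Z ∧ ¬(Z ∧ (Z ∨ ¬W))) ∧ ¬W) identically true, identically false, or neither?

¬W ∨ ¬(¬(Z ∧ ¬(Z ∧ (Z ∨ ¬W))) ∧ ¬W)
= ¬W ∨ Z ∧ ¬(Z ∧ (Z ∨ ¬W)) ∨ W   (De Morgan)
= ¬W ∨ Z ∧ ¬Z ∨ W   (absorption)
= ¬W ∨ W   (complement / identity)
= True   (complement)

identically true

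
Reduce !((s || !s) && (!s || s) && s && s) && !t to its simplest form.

!((s || !s) && (!s || s) && s && s) && !t
= !((!s || s) && s && s) && !t   [complement / identity]
= !((!s || s) && s) && !t   [idempotence]
= !s && !t   [complement / identity]

!s && !t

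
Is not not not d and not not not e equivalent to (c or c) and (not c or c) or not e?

E1: not not not d and not not not e
    = not not not d and not e   — double negation
    = not d and not e   — double negation
E2: (c or c) and (not c or c) or not e
    = c and (not c or c) or not e   — idempotence
    = c or not e   — complement / identity
These differ: at c=1, d=1, e=0, E1 = 0 but E2 = 1.

No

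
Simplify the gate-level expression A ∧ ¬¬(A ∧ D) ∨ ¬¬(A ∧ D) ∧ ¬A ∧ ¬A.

A ∧ D

A ∧ ¬¬(A ∧ D) ∨ ¬¬(A ∧ D) ∧ ¬A ∧ ¬A
= A ∧ ¬¬(A ∧ D) ∨ ¬¬(A ∧ D) ∧ ¬A   [idempotence]
= ¬¬(A ∧ D)   [distribution]
= A ∧ D   [double negation]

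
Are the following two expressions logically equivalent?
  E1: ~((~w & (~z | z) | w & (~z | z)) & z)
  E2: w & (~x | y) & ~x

E1: ~((~w & (~z | z) | w & (~z | z)) & z)
    = ~((~z | z) & z)
    = ~z
E2: w & (~x | y) & ~x
    = w & ~x
These differ: at w=0, x=0, y=0, z=0, E1 = 1 but E2 = 0.

No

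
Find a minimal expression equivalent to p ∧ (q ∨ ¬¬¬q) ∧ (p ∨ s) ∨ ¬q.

p ∧ (q ∨ ¬¬¬q) ∧ (p ∨ s) ∨ ¬q
= p ∧ (q ∨ ¬q) ∧ (p ∨ s) ∨ ¬q   [double negation]
= p ∧ (p ∨ s) ∨ ¬q   [complement / identity]
= p ∨ ¬q   [absorption]

p ∨ ¬q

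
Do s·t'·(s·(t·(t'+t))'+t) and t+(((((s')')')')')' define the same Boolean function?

E1: s·t'·(s·(t·(t'+t))'+t)
    = s·t'·(s·t'+t)
    = s·t'
E2: t+(((((s')')')')')'
    = t+(((s')')')'
    = t+(s')'
    = t+s
These differ: at s=0, t=1, E1 = 0 but E2 = 1.

No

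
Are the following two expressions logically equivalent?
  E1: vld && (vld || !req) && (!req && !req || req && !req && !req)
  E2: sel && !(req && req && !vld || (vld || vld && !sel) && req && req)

No

E1: vld && (vld || !req) && (!req && !req || req && !req && !req)
    = vld && (vld || !req) && (!req && !req || req && !req)
    = vld && (!req && !req || req && !req)
    = vld && !req
E2: sel && !(req && req && !vld || (vld || vld && !sel) && req && req)
    = sel && !(req && req && !vld || vld && req && req)
    = sel && !(req && req)
    = sel && !req
These differ: at req=0, sel=1, vld=0, E1 = 0 but E2 = 1.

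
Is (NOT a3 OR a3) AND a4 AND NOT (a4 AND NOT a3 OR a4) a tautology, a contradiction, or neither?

(NOT a3 OR a3) AND a4 AND NOT (a4 AND NOT a3 OR a4)
= a4 AND NOT (a4 AND NOT a3 OR a4)
= a4 AND NOT a4
= FALSE

contradiction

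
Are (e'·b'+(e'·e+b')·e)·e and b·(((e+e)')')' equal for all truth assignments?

No

E1: (e'·b'+(e'·e+b')·e)·e
    = (e'·b'+b'·e)·e   — complement / identity
    = b'·e   — distribution
E2: b·(((e+e)')')'
    = b·((e')')'   — idempotence
    = b·e'   — double negation
These differ: at b=1, e=0, E1 = 0 but E2 = 1.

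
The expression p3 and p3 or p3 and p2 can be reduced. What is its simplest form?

p3 and p3 or p3 and p2
= p3 and (p3 or p2)   [distribution]
= p3   [absorption]

p3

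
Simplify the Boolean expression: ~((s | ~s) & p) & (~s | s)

~((s | ~s) & p) & (~s | s)
= ~p & (~s | s)   [complement / identity]
= ~p   [complement / identity]

~p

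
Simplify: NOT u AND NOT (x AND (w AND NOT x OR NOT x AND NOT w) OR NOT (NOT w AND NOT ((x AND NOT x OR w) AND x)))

NOT u AND NOT (x AND (w AND NOT x OR NOT x AND NOT w) OR NOT (NOT w AND NOT ((x AND NOT x OR w) AND x)))
= NOT u AND NOT (x AND (w AND NOT x OR NOT x AND NOT w) OR NOT (NOT w AND NOT (w AND x)))
= NOT u AND NOT (x AND (w AND NOT x OR NOT x AND NOT w) OR w OR w AND x)
= NOT u AND NOT (x AND NOT x OR w OR w AND x)
= NOT u AND NOT (x AND NOT x OR w)
= NOT u AND NOT w

NOT u AND NOT w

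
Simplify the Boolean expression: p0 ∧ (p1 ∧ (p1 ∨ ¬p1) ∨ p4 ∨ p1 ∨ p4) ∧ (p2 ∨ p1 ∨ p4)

p0 ∧ (p1 ∨ p4)

p0 ∧ (p1 ∧ (p1 ∨ ¬p1) ∨ p4 ∨ p1 ∨ p4) ∧ (p2 ∨ p1 ∨ p4)
= p0 ∧ (p1 ∨ p4 ∨ p1 ∨ p4) ∧ (p2 ∨ p1 ∨ p4)   — complement / identity
= p0 ∧ (p1 ∨ p4 ∨ (p1 ∨ p4) ∧ p2)   — distribution
= p0 ∧ (p1 ∨ p4)   — absorption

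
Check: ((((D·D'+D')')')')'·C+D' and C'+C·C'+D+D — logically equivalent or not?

E1: ((((D·D'+D')')')')'·C+D'
    = ((D·D'+D')')'·C+D'   — double negation
    = ((D')')'·C+D'   — complement / identity
    = D'·C+D'   — double negation
    = D'   — absorption
E2: C'+C·C'+D+D
    = C'+C·C'+D   — idempotence
    = C'+D   — complement / identity
These differ: at C=0, D=1, E1 = 0 but E2 = 1.

No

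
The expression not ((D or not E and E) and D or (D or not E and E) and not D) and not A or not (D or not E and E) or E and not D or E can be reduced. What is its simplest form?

not ((D or not E and E) and D or (D or not E and E) and not D) and not A or not (D or not E and E) or E and not D or E
= not (D or not E and E) and not A or not (D or not E and E) or E and not D or E   (distribution)
= not (D or not E and E) and not A or not (D or not E and E) or E   (absorption)
= not (D or not E and E) or E   (absorption)
= not D or E   (complement / identity)

not D or E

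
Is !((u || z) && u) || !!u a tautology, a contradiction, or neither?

!((u || z) && u) || !!u
= !((u || z) && u) || u   [double negation]
= !u || u   [absorption]
= true   [complement]

tautology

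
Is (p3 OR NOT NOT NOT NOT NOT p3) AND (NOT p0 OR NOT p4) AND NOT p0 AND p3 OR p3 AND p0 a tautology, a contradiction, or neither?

neither

(p3 OR NOT NOT NOT NOT NOT p3) AND (NOT p0 OR NOT p4) AND NOT p0 AND p3 OR p3 AND p0
= (p3 OR NOT NOT NOT NOT NOT p3) AND NOT p0 AND p3 OR p3 AND p0
= (p3 OR NOT NOT NOT p3) AND NOT p0 AND p3 OR p3 AND p0
= (p3 OR NOT p3) AND NOT p0 AND p3 OR p3 AND p0
= NOT p0 AND p3 OR p3 AND p0
= p3
This depends on p3, so it is not a constant.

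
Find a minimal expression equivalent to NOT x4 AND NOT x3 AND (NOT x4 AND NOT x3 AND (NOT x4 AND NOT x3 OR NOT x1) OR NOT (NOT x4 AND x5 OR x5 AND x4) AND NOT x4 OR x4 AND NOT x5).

NOT x4 AND NOT x3

NOT x4 AND NOT x3 AND (NOT x4 AND NOT x3 AND (NOT x4 AND NOT x3 OR NOT x1) OR NOT (NOT x4 AND x5 OR x5 AND x4) AND NOT x4 OR x4 AND NOT x5)
= NOT x4 AND NOT x3 AND (NOT x4 AND NOT x3 OR NOT (NOT x4 AND x5 OR x5 AND x4) AND NOT x4 OR x4 AND NOT x5)
= NOT x4 AND NOT x3 AND (NOT x4 AND NOT x3 OR NOT x5 AND NOT x4 OR x4 AND NOT x5)
= NOT x4 AND NOT x3 AND (NOT x4 AND NOT x3 OR NOT x5)
= NOT x4 AND NOT x3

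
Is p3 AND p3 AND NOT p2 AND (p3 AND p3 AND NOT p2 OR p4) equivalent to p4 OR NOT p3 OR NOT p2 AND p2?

E1: p3 AND p3 AND NOT p2 AND (p3 AND p3 AND NOT p2 OR p4)
    = p3 AND p3 AND NOT p2   (absorption)
    = p3 AND NOT p2   (idempotence)
E2: p4 OR NOT p3 OR NOT p2 AND p2
    = p4 OR NOT p3   (complement / identity)
These differ: at p2=1, p3=0, p4=1, E1 = 0 but E2 = 1.

No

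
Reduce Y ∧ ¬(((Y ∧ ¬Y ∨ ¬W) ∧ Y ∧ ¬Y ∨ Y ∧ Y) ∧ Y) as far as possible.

False

Y ∧ ¬(((Y ∧ ¬Y ∨ ¬W) ∧ Y ∧ ¬Y ∨ Y ∧ Y) ∧ Y)
= Y ∧ ¬((Y ∧ ¬Y ∨ Y ∧ Y) ∧ Y)   (absorption)
= Y ∧ ¬(Y ∧ Y)   (distribution)
= Y ∧ ¬Y   (idempotence)
= False   (complement)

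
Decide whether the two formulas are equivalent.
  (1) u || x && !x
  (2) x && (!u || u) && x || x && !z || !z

No

E1: u || x && !x
    = u   (complement / identity)
E2: x && (!u || u) && x || x && !z || !z
    = x && x || x && !z || !z   (complement / identity)
    = x && (x || !z) || !z   (distribution)
    = x || !z   (absorption)
These differ: at u=0, x=0, z=0, E1 = 0 but E2 = 1.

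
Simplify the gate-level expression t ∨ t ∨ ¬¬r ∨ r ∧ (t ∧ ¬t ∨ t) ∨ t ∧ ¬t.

t ∨ r

t ∨ t ∨ ¬¬r ∨ r ∧ (t ∧ ¬t ∨ t) ∨ t ∧ ¬t
= t ∨ ¬¬r ∨ r ∧ (t ∧ ¬t ∨ t) ∨ t ∧ ¬t   (idempotence)
= t ∨ ¬¬r ∨ r ∧ t ∨ t ∧ ¬t   (complement / identity)
= t ∨ r ∨ r ∧ t ∨ t ∧ ¬t   (double negation)
= t ∨ r ∨ t ∧ ¬t   (absorption)
= t ∨ r   (complement / identity)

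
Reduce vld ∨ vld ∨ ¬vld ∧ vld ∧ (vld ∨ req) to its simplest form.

vld ∨ vld ∨ ¬vld ∧ vld ∧ (vld ∨ req)
= vld ∨ ¬vld ∧ vld ∧ (vld ∨ req)   (idempotence)
= vld ∨ ¬vld ∧ vld   (absorption)
= vld   (complement / identity)

vld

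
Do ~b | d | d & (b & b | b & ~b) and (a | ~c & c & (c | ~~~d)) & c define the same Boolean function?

No

E1: ~b | d | d & (b & b | b & ~b)
    = ~b | d | d & b   [distribution]
    = ~b | d   [absorption]
E2: (a | ~c & c & (c | ~~~d)) & c
    = (a | ~c & c & (c | ~d)) & c   [double negation]
    = (a | ~c & c) & c   [absorption]
    = a & c   [complement / identity]
These differ: at a=1, b=0, c=0, d=1, E1 = 1 but E2 = 0.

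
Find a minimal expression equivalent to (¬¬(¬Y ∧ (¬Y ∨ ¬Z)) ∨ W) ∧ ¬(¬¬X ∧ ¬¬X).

(¬¬(¬Y ∧ (¬Y ∨ ¬Z)) ∨ W) ∧ ¬(¬¬X ∧ ¬¬X)
= (¬¬¬Y ∨ W) ∧ ¬(¬¬X ∧ ¬¬X)   [absorption]
= (¬¬¬Y ∨ W) ∧ ¬¬¬X   [idempotence]
= (¬Y ∨ W) ∧ ¬¬¬X   [double negation]
= (¬Y ∨ W) ∧ ¬X   [double negation]

(¬Y ∨ W) ∧ ¬X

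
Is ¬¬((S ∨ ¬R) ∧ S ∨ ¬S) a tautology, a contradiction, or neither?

tautology

¬¬((S ∨ ¬R) ∧ S ∨ ¬S)
= (S ∨ ¬R) ∧ S ∨ ¬S   (double negation)
= S ∨ ¬S   (absorption)
= True   (complement)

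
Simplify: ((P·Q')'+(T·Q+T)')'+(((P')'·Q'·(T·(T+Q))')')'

((P·Q')'+(T·Q+T)')'+(((P')'·Q'·(T·(T+Q))')')'
= ((P·Q')'+T')'+(((P')'·Q'·(T·(T+Q))')')'
= P·Q'·T+(((P')'·Q'·(T·(T+Q))')')'
= P·Q'·T+((P·Q'·(T·(T+Q))')')'
= P·Q'·T+P·Q'·(T·(T+Q))'
= P·Q'·T+P·Q'·T'
= P·Q'

P·Q'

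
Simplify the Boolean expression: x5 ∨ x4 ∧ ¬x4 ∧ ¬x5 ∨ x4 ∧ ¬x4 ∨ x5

x5 ∨ x4 ∧ ¬x4 ∧ ¬x5 ∨ x4 ∧ ¬x4 ∨ x5
= x5 ∨ x4 ∧ ¬x4 ∨ x5   (absorption)
= x5 ∨ x5   (complement / identity)
= x5   (idempotence)

x5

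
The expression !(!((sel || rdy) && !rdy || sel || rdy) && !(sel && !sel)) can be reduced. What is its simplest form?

!(!((sel || rdy) && !rdy || sel || rdy) && !(sel && !sel))
= (sel || rdy) && !rdy || sel || rdy || sel && !sel
= sel || rdy || sel && !sel
= sel || rdy

sel || rdy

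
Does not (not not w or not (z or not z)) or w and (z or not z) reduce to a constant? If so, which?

not (not not w or not (z or not z)) or w and (z or not z)
= not w and (z or not z) or w and (z or not z)
= z or not z
= True

yes, True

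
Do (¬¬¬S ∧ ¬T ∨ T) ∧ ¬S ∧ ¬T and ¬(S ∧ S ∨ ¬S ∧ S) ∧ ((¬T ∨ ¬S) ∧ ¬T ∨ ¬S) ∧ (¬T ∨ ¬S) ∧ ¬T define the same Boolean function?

E1: (¬¬¬S ∧ ¬T ∨ T) ∧ ¬S ∧ ¬T
    = (¬S ∧ ¬T ∨ T) ∧ ¬S ∧ ¬T
    = ¬S ∧ ¬T
E2: ¬(S ∧ S ∨ ¬S ∧ S) ∧ ((¬T ∨ ¬S) ∧ ¬T ∨ ¬S) ∧ (¬T ∨ ¬S) ∧ ¬T
    = ¬(S ∧ S ∨ ¬S ∧ S) ∧ (¬T ∨ ¬S) ∧ ¬T
    = ¬(S ∧ S ∨ ¬S ∧ S) ∧ ¬T
    = ¬S ∧ ¬T
Both reduce to ¬S ∧ ¬T, so they are equivalent.

Yes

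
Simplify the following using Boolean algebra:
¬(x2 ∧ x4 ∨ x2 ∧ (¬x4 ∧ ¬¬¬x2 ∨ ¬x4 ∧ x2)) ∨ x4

¬(x2 ∧ x4 ∨ x2 ∧ (¬x4 ∧ ¬¬¬x2 ∨ ¬x4 ∧ x2)) ∨ x4
= ¬(x2 ∧ x4 ∨ x2 ∧ (¬x4 ∧ ¬x2 ∨ ¬x4 ∧ x2)) ∨ x4   (double negation)
= ¬(x2 ∧ x4 ∨ x2 ∧ ¬x4) ∨ x4   (distribution)
= ¬x2 ∨ x4   (distribution)

¬x2 ∨ x4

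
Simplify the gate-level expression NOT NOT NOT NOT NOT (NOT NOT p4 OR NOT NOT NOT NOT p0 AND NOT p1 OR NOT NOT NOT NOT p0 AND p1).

NOT NOT NOT NOT NOT (NOT NOT p4 OR NOT NOT NOT NOT p0 AND NOT p1 OR NOT NOT NOT NOT p0 AND p1)
= NOT NOT NOT NOT NOT (NOT NOT p4 OR NOT NOT NOT NOT p0)   — distribution
= NOT NOT NOT (NOT NOT p4 OR NOT NOT NOT NOT p0)   — double negation
= NOT NOT (NOT p4 AND NOT NOT NOT p0)   — De Morgan
= NOT NOT (NOT p4 AND NOT p0)   — double negation
= NOT p4 AND NOT p0   — double negation

NOT p4 AND NOT p0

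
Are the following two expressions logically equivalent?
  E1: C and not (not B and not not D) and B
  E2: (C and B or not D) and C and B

Yes

E1: C and not (not B and not not D) and B
    = C and (B or not D) and B
    = C and B
E2: (C and B or not D) and C and B
    = C and B
Both reduce to C and B, so they are equivalent.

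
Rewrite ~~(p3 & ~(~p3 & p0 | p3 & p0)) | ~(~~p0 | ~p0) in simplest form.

p3 & ~p0

~~(p3 & ~(~p3 & p0 | p3 & p0)) | ~(~~p0 | ~p0)
= ~~(p3 & ~(~p3 & p0 | p3 & p0)) | ~p0 & p0
= ~~(p3 & ~p0) | ~p0 & p0
= ~~(p3 & ~p0)
= p3 & ~p0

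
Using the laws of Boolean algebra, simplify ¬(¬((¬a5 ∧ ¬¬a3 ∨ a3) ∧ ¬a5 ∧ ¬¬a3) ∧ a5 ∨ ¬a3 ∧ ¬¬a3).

¬a5

¬(¬((¬a5 ∧ ¬¬a3 ∨ a3) ∧ ¬a5 ∧ ¬¬a3) ∧ a5 ∨ ¬a3 ∧ ¬¬a3)
= ¬(¬(¬a5 ∧ ¬¬a3) ∧ a5 ∨ ¬a3 ∧ ¬¬a3)   [absorption]
= ¬((a5 ∨ ¬a3) ∧ a5 ∨ ¬a3 ∧ ¬¬a3)   [De Morgan]
= ¬((a5 ∨ ¬a3) ∧ a5 ∨ ¬a3 ∧ a3)   [double negation]
= ¬(a5 ∨ ¬a3 ∧ a3)   [absorption]
= ¬a5   [complement / identity]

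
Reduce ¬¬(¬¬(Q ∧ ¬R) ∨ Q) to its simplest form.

¬¬(¬¬(Q ∧ ¬R) ∨ Q)
= ¬¬(Q ∧ ¬R) ∨ Q   [double negation]
= Q ∧ ¬R ∨ Q   [double negation]
= Q   [absorption]

Q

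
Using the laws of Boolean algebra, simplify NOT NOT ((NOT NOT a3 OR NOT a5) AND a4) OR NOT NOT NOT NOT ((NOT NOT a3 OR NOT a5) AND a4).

(a3 OR NOT a5) AND a4

NOT NOT ((NOT NOT a3 OR NOT a5) AND a4) OR NOT NOT NOT NOT ((NOT NOT a3 OR NOT a5) AND a4)
= NOT NOT ((NOT NOT a3 OR NOT a5) AND a4) OR NOT NOT ((NOT NOT a3 OR NOT a5) AND a4)   [double negation]
= NOT NOT ((NOT NOT a3 OR NOT a5) AND a4)   [idempotence]
= NOT NOT ((a3 OR NOT a5) AND a4)   [double negation]
= (a3 OR NOT a5) AND a4   [double negation]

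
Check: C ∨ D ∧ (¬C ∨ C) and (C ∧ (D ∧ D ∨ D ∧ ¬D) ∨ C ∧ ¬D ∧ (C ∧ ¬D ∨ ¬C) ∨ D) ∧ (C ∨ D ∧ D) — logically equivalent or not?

Yes

E1: C ∨ D ∧ (¬C ∨ C)
    = C ∨ D   [complement / identity]
E2: (C ∧ (D ∧ D ∨ D ∧ ¬D) ∨ C ∧ ¬D ∧ (C ∧ ¬D ∨ ¬C) ∨ D) ∧ (C ∨ D ∧ D)
    = (C ∧ (D ∧ D ∨ D ∧ ¬D) ∨ C ∧ ¬D ∨ D) ∧ (C ∨ D ∧ D)   [absorption]
    = (C ∧ D ∨ C ∧ ¬D ∨ D) ∧ (C ∨ D ∧ D)   [distribution]
    = (C ∨ D) ∧ (C ∨ D ∧ D)   [distribution]
    = (C ∨ D) ∧ (C ∨ D)   [idempotence]
    = C ∨ D   [idempotence]
Both reduce to C ∨ D, so they are equivalent.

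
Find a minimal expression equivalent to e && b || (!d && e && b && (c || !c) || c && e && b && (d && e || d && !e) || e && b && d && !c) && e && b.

e && b

e && b || (!d && e && b && (c || !c) || c && e && b && (d && e || d && !e) || e && b && d && !c) && e && b
= e && b || (!d && e && b && (c || !c) || c && e && b && d || e && b && d && !c) && e && b
= e && b || (!d && e && b || c && e && b && d || e && b && d && !c) && e && b
= e && b || (!d && e && b || e && b && d) && e && b
= e && b || e && b && e && b
= e && b || e && b
= e && b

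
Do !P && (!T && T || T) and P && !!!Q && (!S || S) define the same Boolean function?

No

E1: !P && (!T && T || T)
    = !P && T   [complement / identity]
E2: P && !!!Q && (!S || S)
    = P && !!!Q   [complement / identity]
    = P && !Q   [double negation]
These differ: at P=0, Q=1, S=0, T=1, E1 = 1 but E2 = 0.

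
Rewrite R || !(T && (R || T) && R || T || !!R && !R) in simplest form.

R || !T

R || !(T && (R || T) && R || T || !!R && !R)
= R || !(T && (R || T) && R || T || R && !R)   — double negation
= R || !(T && R || T || R && !R)   — absorption
= R || !(T || R && !R)   — absorption
= R || !T   — complement / identity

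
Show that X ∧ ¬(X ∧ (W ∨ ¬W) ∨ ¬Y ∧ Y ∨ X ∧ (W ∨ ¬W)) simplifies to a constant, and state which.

False

X ∧ ¬(X ∧ (W ∨ ¬W) ∨ ¬Y ∧ Y ∨ X ∧ (W ∨ ¬W))
= X ∧ ¬(X ∧ (W ∨ ¬W) ∨ X ∧ (W ∨ ¬W))   (complement / identity)
= X ∧ ¬(X ∧ (W ∨ ¬W))   (idempotence)
= X ∧ ¬X   (complement / identity)
= False   (complement)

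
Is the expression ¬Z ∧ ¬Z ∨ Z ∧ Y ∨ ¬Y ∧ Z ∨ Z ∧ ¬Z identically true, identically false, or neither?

identically true

¬Z ∧ ¬Z ∨ Z ∧ Y ∨ ¬Y ∧ Z ∨ Z ∧ ¬Z
= ¬Z ∧ ¬Z ∨ Z ∧ Y ∨ ¬Y ∧ Z   [complement / identity]
= ¬Z ∧ ¬Z ∨ Z   [distribution]
= ¬Z ∨ Z   [idempotence]
= True   [complement]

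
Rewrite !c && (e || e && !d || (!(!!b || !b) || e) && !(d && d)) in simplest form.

!c && (e || e && !d || (!(!!b || !b) || e) && !(d && d))
= !c && (e || e && !d || (!b && b || e) && !(d && d))
= !c && (e || e && !d || e && !(d && d))
= !c && (e || e && !d || e && !d)
= !c && (e || e && !d)
= !c && e

!c && e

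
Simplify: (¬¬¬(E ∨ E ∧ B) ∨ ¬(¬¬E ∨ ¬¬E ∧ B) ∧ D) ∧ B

(¬¬¬(E ∨ E ∧ B) ∨ ¬(¬¬E ∨ ¬¬E ∧ B) ∧ D) ∧ B
= (¬¬¬(E ∨ E ∧ B) ∨ ¬¬¬E ∧ D) ∧ B   [absorption]
= (¬¬¬E ∨ ¬¬¬E ∧ D) ∧ B   [absorption]
= ¬¬¬E ∧ B   [absorption]
= ¬E ∧ B   [double negation]

¬E ∧ B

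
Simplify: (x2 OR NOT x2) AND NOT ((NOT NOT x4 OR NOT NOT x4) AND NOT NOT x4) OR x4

(x2 OR NOT x2) AND NOT ((NOT NOT x4 OR NOT NOT x4) AND NOT NOT x4) OR x4
= (x2 OR NOT x2) AND NOT (NOT NOT x4 AND NOT NOT x4) OR x4   — idempotence
= (x2 OR NOT x2) AND NOT NOT NOT x4 OR x4   — idempotence
= NOT NOT NOT x4 OR x4   — complement / identity
= NOT x4 OR x4   — double negation
= TRUE   — complement

TRUE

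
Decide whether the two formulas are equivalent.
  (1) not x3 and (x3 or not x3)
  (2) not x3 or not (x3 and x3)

Yes

E1: not x3 and (x3 or not x3)
    = not x3
E2: not x3 or not (x3 and x3)
    = not x3 or not x3
    = not x3
Both reduce to not x3, so they are equivalent.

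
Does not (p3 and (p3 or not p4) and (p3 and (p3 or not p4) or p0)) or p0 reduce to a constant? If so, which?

no

not (p3 and (p3 or not p4) and (p3 and (p3 or not p4) or p0)) or p0
= not (p3 and (p3 or not p4)) or p0   (absorption)
= not p3 or p0   (absorption)
This depends on p0, p3, so it is not a constant.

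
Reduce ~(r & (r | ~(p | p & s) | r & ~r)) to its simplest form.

~(r & (r | ~(p | p & s) | r & ~r))
= ~(r & (r | ~p | r & ~r))   [absorption]
= ~(r & (r | ~p))   [complement / identity]
= ~r   [absorption]

~r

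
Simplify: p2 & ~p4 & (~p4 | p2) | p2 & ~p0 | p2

p2

p2 & ~p4 & (~p4 | p2) | p2 & ~p0 | p2
= p2 & ~p4 & (~p4 | p2) | p2   — absorption
= p2 & ~p4 | p2   — absorption
= p2   — absorption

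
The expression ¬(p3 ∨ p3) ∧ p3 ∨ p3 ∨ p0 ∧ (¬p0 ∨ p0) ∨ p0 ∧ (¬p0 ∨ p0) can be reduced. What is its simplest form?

¬(p3 ∨ p3) ∧ p3 ∨ p3 ∨ p0 ∧ (¬p0 ∨ p0) ∨ p0 ∧ (¬p0 ∨ p0)
= ¬(p3 ∨ p3) ∧ p3 ∨ p3 ∨ p0 ∧ (¬p0 ∨ p0)   [idempotence]
= ¬p3 ∧ p3 ∨ p3 ∨ p0 ∧ (¬p0 ∨ p0)   [idempotence]
= p3 ∨ p0 ∧ (¬p0 ∨ p0)   [complement / identity]
= p3 ∨ p0   [complement / identity]

p3 ∨ p0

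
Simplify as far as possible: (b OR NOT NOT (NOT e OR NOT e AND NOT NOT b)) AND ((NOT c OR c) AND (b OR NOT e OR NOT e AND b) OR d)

b OR NOT e

(b OR NOT NOT (NOT e OR NOT e AND NOT NOT b)) AND ((NOT c OR c) AND (b OR NOT e OR NOT e AND b) OR d)
= (b OR NOT NOT (NOT e OR NOT e AND b)) AND ((NOT c OR c) AND (b OR NOT e OR NOT e AND b) OR d)
= (b OR NOT NOT (NOT e OR NOT e AND b)) AND (b OR NOT e OR NOT e AND b OR d)
= (b OR NOT e OR NOT e AND b) AND (b OR NOT e OR NOT e AND b OR d)
= b OR NOT e OR NOT e AND b
= b OR NOT e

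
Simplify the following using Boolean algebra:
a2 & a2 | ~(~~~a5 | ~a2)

a2

a2 & a2 | ~(~~~a5 | ~a2)
= a2 & a2 | ~(~a5 | ~a2)   — double negation
= a2 & a2 | a5 & a2   — De Morgan
= (a2 | a5) & a2   — distribution
= a2   — absorption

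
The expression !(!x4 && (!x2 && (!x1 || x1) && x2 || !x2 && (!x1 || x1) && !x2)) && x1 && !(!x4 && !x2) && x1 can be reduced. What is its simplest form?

(x4 || x2) && x1

!(!x4 && (!x2 && (!x1 || x1) && x2 || !x2 && (!x1 || x1) && !x2)) && x1 && !(!x4 && !x2) && x1
= !(!x4 && !x2 && (!x1 || x1)) && x1 && !(!x4 && !x2) && x1   (distribution)
= !(!x4 && !x2) && x1 && !(!x4 && !x2) && x1   (complement / identity)
= !(!x4 && !x2) && x1   (idempotence)
= (x4 || x2) && x1   (De Morgan)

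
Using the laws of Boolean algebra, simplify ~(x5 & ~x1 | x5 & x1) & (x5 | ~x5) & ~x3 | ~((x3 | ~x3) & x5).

~x5

~(x5 & ~x1 | x5 & x1) & (x5 | ~x5) & ~x3 | ~((x3 | ~x3) & x5)
= ~(x5 & ~x1 | x5 & x1) & (x5 | ~x5) & ~x3 | ~x5   (complement / identity)
= ~(x5 & ~x1 | x5 & x1) & ~x3 | ~x5   (complement / identity)
= ~x5 & ~x3 | ~x5   (distribution)
= ~x5   (absorption)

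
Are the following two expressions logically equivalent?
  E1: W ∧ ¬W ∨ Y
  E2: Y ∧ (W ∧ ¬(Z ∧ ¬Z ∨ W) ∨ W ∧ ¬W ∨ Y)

E1: W ∧ ¬W ∨ Y
    = Y   [complement / identity]
E2: Y ∧ (W ∧ ¬(Z ∧ ¬Z ∨ W) ∨ W ∧ ¬W ∨ Y)
    = Y ∧ (W ∧ ¬W ∨ W ∧ ¬W ∨ Y)   [complement / identity]
    = Y ∧ (W ∧ ¬W ∨ Y)   [complement / identity]
    = Y ∧ Y   [complement / identity]
    = Y   [idempotence]
Both reduce to Y, so they are equivalent.

Yes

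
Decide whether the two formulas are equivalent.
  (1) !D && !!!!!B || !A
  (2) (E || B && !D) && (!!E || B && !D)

E1: !D && !!!!!B || !A
    = !D && !!!B || !A   [double negation]
    = !D && !B || !A   [double negation]
E2: (E || B && !D) && (!!E || B && !D)
    = (E || B && !D) && (E || B && !D)   [double negation]
    = E || B && !D   [idempotence]
These differ: at A=0, B=0, D=0, E=0, E1 = 1 but E2 = 0.

No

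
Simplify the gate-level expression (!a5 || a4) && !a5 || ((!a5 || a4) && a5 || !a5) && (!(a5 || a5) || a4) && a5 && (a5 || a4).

(!a5 || a4) && !a5 || ((!a5 || a4) && a5 || !a5) && (!(a5 || a5) || a4) && a5 && (a5 || a4)
= (!a5 || a4) && !a5 || ((!a5 || a4) && a5 || !a5) && (!(a5 || a5) || a4) && a5   [absorption]
= (!a5 || a4) && !a5 || ((!a5 || a4) && a5 || !a5) && (!a5 || a4) && a5   [idempotence]
= (!a5 || a4) && !a5 || (!a5 || a4) && a5   [absorption]
= !a5 || a4   [distribution]

!a5 || a4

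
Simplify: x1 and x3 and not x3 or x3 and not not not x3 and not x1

False

x1 and x3 and not x3 or x3 and not not not x3 and not x1
= x1 and x3 and not x3 or x3 and not x3 and not x1
= x3 and not x3
= False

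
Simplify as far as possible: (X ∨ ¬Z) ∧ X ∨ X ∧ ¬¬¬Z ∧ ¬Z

X

(X ∨ ¬Z) ∧ X ∨ X ∧ ¬¬¬Z ∧ ¬Z
= X ∨ X ∧ ¬¬¬Z ∧ ¬Z
= X ∨ X ∧ ¬Z ∧ ¬Z
= X ∨ X ∧ ¬Z
= X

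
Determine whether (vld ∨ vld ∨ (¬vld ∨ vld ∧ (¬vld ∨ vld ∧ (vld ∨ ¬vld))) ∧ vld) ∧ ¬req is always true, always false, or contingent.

contingent

(vld ∨ vld ∨ (¬vld ∨ vld ∧ (¬vld ∨ vld ∧ (vld ∨ ¬vld))) ∧ vld) ∧ ¬req
= (vld ∨ vld ∨ (¬vld ∨ vld ∧ (¬vld ∨ vld)) ∧ vld) ∧ ¬req   [complement / identity]
= (vld ∨ vld ∨ (¬vld ∨ vld) ∧ vld) ∧ ¬req   [complement / identity]
= (vld ∨ (¬vld ∨ vld) ∧ vld) ∧ ¬req   [idempotence]
= (vld ∨ vld) ∧ ¬req   [complement / identity]
= vld ∧ ¬req   [idempotence]
This depends on req, vld, so it is not a constant.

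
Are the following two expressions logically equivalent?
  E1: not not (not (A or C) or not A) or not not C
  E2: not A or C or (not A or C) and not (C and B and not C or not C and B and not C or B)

E1: not not (not (A or C) or not A) or not not C
    = not ((A or C) and A) or not not C   — De Morgan
    = not A or not not C   — absorption
    = not A or C   — double negation
E2: not A or C or (not A or C) and not (C and B and not C or not C and B and not C or B)
    = not A or C or (not A or C) and not (B and not C or B)   — distribution
    = not A or C or (not A or C) and not B   — absorption
    = not A or C   — absorption
Both reduce to not A or C, so they are equivalent.

Yes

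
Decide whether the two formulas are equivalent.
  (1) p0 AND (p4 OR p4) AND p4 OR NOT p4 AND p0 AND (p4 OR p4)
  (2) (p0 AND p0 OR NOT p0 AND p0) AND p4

E1: p0 AND (p4 OR p4) AND p4 OR NOT p4 AND p0 AND (p4 OR p4)
    = p0 AND (p4 OR p4)   — distribution
    = p0 AND p4   — idempotence
E2: (p0 AND p0 OR NOT p0 AND p0) AND p4
    = p0 AND p4   — distribution
Both reduce to p0 AND p4, so they are equivalent.

Yes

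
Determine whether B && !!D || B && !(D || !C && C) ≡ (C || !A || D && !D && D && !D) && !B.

No

E1: B && !!D || B && !(D || !C && C)
    = B && D || B && !(D || !C && C)
    = B && D || B && !D
    = B
E2: (C || !A || D && !D && D && !D) && !B
    = (C || !A || D && !D) && !B
    = (C || !A) && !B
These differ: at A=0, B=1, C=1, D=1, E1 = 1 but E2 = 0.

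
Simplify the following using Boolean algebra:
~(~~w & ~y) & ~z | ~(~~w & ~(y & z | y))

~(~~w & ~y) & ~z | ~(~~w & ~(y & z | y))
= ~(~~w & ~y) & ~z | ~(~~w & ~y)   [absorption]
= ~(~~w & ~y)   [absorption]
= ~w | y   [De Morgan]

~w | y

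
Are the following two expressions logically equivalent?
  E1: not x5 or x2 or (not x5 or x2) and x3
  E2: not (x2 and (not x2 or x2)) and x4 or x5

No

E1: not x5 or x2 or (not x5 or x2) and x3
    = not x5 or x2   (absorption)
E2: not (x2 and (not x2 or x2)) and x4 or x5
    = not x2 and x4 or x5   (complement / identity)
These differ: at x2=0, x3=0, x4=0, x5=1, E1 = 0 but E2 = 1.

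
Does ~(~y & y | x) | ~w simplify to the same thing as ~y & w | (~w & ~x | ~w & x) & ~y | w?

E1: ~(~y & y | x) | ~w
    = ~x | ~w   — complement / identity
E2: ~y & w | (~w & ~x | ~w & x) & ~y | w
    = ~y & w | ~w & ~y | w   — distribution
    = ~y | w   — distribution
These differ: at w=1, x=1, y=1, E1 = 0 but E2 = 1.

No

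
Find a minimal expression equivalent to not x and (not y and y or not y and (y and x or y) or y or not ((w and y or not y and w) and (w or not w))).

not x and (y or not w)

not x and (not y and y or not y and (y and x or y) or y or not ((w and y or not y and w) and (w or not w)))
= not x and (not y and y or not y and y or y or not ((w and y or not y and w) and (w or not w)))
= not x and (not y and y or y or not ((w and y or not y and w) and (w or not w)))
= not x and (not y and y or y or not (w and (w or not w)))
= not x and (not y and y or y or not w)
= not x and (y or not w)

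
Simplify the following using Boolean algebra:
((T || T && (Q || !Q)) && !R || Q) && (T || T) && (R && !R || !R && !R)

((T || T && (Q || !Q)) && !R || Q) && (T || T) && (R && !R || !R && !R)
= ((T || T && (Q || !Q)) && !R || Q) && (T || T) && !R
= ((T || T) && !R || Q) && (T || T) && !R
= (T || T) && !R
= T && !R

T && !R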